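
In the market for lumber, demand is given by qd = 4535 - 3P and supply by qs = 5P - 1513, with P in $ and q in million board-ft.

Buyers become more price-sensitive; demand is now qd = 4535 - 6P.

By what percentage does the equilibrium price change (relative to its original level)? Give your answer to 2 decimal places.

Before the shock: 4535 - 3P = 5P - 1513 ⇒ 6048 = 8P ⇒ P = 756, q = 2267.
The shock moves the curves to qd = 4535 - 6P and qs = 5P - 1513.
Clearing the new market: 4535 - 6P = 5P - 1513, so P = 6048/11 ≈ 549.8182 and q = 13597/11 ≈ 1236.0909.
%ΔP = (549.8182 − 756) / 756 × 100 = -27.27%.

-27.27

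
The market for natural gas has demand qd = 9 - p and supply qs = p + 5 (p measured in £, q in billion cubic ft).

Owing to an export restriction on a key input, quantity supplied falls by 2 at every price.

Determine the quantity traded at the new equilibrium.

Initially, 9 - p = p + 5, so 4 = 2p and p = 2, q = 7.
The new curves are qd = 9 - p (demand) and qs = p + 3 (supply).
Setting them equal: 9 - p = p + 3 → 6 = 2p, so p = 3 and q = 6.

6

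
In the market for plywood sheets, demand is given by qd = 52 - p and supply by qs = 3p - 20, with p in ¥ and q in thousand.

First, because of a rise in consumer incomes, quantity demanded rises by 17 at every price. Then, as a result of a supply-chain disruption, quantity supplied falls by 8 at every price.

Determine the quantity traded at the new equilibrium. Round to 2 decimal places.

44.75

Solve the original market: 52 - p = 3p - 20, hence p = 18 and q = 34.
With the change applied: demand qd = 69 - p, supply qs = 3p - 28.
Setting them equal: 69 - p = 3p - 28 → 97 = 4p, so p = 24.25 and q = 44.75.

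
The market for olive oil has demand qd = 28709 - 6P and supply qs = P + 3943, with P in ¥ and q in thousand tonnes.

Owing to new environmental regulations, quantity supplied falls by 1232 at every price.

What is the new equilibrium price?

3714

Before the shock: 28709 - 6P = P + 3943 ⇒ 24766 = 7P ⇒ P = 3538, q = 7481.
The shock moves the curves to qd = 28709 - 6P and qs = P + 2711.
New equilibrium: 28709 - 6P = P + 2711 ⇒ 25998 = 7P ⇒ P = 3714, q = 6425.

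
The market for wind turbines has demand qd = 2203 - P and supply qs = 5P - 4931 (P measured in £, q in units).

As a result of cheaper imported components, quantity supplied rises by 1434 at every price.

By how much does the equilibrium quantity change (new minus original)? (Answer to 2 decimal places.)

+239.00

Original equilibrium: 2203 - P = 5P - 4931 gives 7134 = 6P, so P = 1189 and q = 1014.
After the shift, demand is qd = 2203 - P and supply is qs = 5P - 3497.
Setting them equal: 2203 - P = 5P - 3497 → 5700 = 6P, so P = 950 and q = 1253.
Δq = 1253 − 1014 = +239.00.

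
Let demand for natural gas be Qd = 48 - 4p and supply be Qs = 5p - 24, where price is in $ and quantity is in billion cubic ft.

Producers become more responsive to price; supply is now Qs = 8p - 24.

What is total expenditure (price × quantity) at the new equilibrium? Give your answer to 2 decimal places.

Original equilibrium: 48 - 4p = 5p - 24 gives 72 = 9p, so p = 8 and Q = 16.
With the change applied: demand Qd = 48 - 4p, supply Qs = 8p - 24.
Setting them equal: 48 - 4p = 8p - 24 → 72 = 12p, so p = 6 and Q = 24.
New expenditure = 6 × 24 = 144.00.

144.00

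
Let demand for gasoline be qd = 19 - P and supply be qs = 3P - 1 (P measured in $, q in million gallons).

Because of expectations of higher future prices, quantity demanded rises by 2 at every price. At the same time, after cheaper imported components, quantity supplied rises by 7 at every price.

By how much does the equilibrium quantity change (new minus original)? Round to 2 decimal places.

Initially, 19 - P = 3P - 1, so 20 = 4P and P = 5, q = 14.
With the change applied: demand qd = 21 - P, supply qs = 3P + 6.
Setting them equal: 21 - P = 3P + 6 → 15 = 4P, so P = 3.75 and q = 17.25.
Δq = 17.25 − 14 = +3.25.

+3.25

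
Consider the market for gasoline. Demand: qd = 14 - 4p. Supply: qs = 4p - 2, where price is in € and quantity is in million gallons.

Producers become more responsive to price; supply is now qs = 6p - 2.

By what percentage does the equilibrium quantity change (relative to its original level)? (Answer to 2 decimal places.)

Before the shock: 14 - 4p = 4p - 2 ⇒ 16 = 8p ⇒ p = 2, q = 6.
The shock moves the curves to qd = 14 - 4p and qs = 6p - 2.
New equilibrium: 14 - 4p = 6p - 2 ⇒ 16 = 10p ⇒ p = 1.6, q = 7.6.
%Δq = (7.6 − 6) / 6 × 100 = +26.67%.

+26.67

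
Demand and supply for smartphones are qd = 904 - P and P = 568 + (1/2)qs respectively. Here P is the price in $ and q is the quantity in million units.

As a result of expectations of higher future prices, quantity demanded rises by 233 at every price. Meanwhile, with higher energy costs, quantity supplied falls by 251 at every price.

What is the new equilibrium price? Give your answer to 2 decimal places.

841.33

Solve the original market: 904 - P = 2P - 1136, hence P = 680 and q = 224.
With the change applied: demand qd = 1137 - P, supply qs = 2P - 1387.
Setting them equal: 1137 - P = 2P - 1387 → 2524 = 3P, so P = 2524/3 ≈ 841.3333 and q = 887/3 ≈ 295.6667.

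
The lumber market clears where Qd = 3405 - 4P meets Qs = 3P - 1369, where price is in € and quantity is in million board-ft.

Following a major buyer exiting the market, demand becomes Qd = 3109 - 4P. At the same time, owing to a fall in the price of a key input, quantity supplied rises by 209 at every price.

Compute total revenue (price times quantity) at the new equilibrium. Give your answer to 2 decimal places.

408342.92

Solve the original market: 3405 - 4P = 3P - 1369, hence P = 682 and Q = 677.
After the shift, demand is Qd = 3109 - 4P and supply is Qs = 3P - 1160.
Clearing the new market: 3109 - 4P = 3P - 1160, so P = 4269/7 ≈ 609.8571 and Q = 4687/7 ≈ 669.5714.
New expenditure = 609.8571 × 669.5714 = 408342.92.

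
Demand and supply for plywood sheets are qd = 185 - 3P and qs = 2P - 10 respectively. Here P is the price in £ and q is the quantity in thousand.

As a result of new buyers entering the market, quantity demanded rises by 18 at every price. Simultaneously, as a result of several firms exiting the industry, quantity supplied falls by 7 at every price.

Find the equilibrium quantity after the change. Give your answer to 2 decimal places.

71.00

Original equilibrium: 185 - 3P = 2P - 10 gives 195 = 5P, so P = 39 and q = 68.
The new curves are qd = 203 - 3P (demand) and qs = 2P - 17 (supply).
Equate the new curves: 203 - 3P = 2P - 17, giving 220 = 5P, P = 44, q = 71.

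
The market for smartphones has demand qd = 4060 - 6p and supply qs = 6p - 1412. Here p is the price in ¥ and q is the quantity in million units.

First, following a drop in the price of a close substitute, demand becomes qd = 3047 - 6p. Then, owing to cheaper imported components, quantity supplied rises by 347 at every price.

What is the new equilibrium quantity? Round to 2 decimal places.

991.00

Initially, 4060 - 6p = 6p - 1412, so 5472 = 12p and p = 456, q = 1324.
After the shift, demand is qd = 3047 - 6p and supply is qs = 6p - 1065.
New equilibrium: 3047 - 6p = 6p - 1065 ⇒ 4112 = 12p ⇒ p = 1028/3 ≈ 342.6667, q = 991.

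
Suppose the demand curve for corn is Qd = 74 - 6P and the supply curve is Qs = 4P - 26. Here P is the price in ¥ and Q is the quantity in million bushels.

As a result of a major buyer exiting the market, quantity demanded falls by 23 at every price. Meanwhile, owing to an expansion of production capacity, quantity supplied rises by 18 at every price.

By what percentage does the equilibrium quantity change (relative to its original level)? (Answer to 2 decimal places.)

Original equilibrium: 74 - 6P = 4P - 26 gives 100 = 10P, so P = 10 and Q = 14.
The shock moves the curves to Qd = 51 - 6P and Qs = 4P - 8.
New equilibrium: 51 - 6P = 4P - 8 ⇒ 59 = 10P ⇒ P = 5.9, Q = 15.6.
%ΔQ = (15.6 − 14) / 14 × 100 = +11.43%.

+11.43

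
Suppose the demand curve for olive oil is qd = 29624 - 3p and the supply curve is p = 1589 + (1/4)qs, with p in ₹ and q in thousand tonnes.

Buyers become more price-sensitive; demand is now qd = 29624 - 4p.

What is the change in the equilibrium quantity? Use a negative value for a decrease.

Solve the original market: 29624 - 3p = 4p - 6356, hence p = 5140 and q = 14204.
The shock moves the curves to qd = 29624 - 4p and qs = 4p - 6356.
Equate the new curves: 29624 - 4p = 4p - 6356, giving 35980 = 8p, p = 4497.5, q = 11634.
Δq = 11634 − 14204 = -2570.

-2570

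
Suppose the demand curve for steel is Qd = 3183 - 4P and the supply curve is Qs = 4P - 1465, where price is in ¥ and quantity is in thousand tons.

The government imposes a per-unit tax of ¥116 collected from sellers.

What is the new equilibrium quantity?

Original equilibrium: 3183 - 4P = 4P - 1465 gives 4648 = 8P, so P = 581 and Q = 859.
Since sellers keep the price net of the tax, the effective supply curve becomes Qs = 4P - 1929.
Equate the new curves: 3183 - 4P = 4P - 1929, giving 5112 = 8P, P = 639, Q = 627.

627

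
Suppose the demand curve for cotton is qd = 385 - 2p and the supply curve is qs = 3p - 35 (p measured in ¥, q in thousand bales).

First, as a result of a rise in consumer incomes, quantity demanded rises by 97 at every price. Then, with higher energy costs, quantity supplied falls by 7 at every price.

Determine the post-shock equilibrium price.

Before the shock: 385 - 2p = 3p - 35 ⇒ 420 = 5p ⇒ p = 84, q = 217.
After the shift, demand is qd = 482 - 2p and supply is qs = 3p - 42.
Clearing the new market: 482 - 2p = 3p - 42, so p = 104.8 and q = 272.4.

104.8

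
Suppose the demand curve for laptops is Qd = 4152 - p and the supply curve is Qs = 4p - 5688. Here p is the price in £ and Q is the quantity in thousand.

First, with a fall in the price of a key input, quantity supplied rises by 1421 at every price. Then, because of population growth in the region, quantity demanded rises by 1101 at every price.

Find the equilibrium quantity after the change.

Before the shock: 4152 - p = 4p - 5688 ⇒ 9840 = 5p ⇒ p = 1968, Q = 2184.
After the shift, demand is Qd = 5253 - p and supply is Qs = 4p - 4267.
New equilibrium: 5253 - p = 4p - 4267 ⇒ 9520 = 5p ⇒ p = 1904, Q = 3349.

3349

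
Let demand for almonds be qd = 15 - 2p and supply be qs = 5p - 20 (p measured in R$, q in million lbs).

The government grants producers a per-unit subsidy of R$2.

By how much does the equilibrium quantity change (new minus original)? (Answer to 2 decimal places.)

+2.86

Before the shock: 15 - 2p = 5p - 20 ⇒ 35 = 7p ⇒ p = 5, q = 5.
Since sellers receive the price plus the subsidy, the effective supply curve becomes qs = 5p - 10.
Clearing the new market: 15 - 2p = 5p - 10, so p = 25/7 ≈ 3.5714 and q = 55/7 ≈ 7.8571.
Δq = 7.8571 − 5 = +2.86.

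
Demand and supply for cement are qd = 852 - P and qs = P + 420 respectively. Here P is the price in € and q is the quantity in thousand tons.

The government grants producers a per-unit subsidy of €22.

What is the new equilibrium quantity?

647

Original equilibrium: 852 - P = P + 420 gives 432 = 2P, so P = 216 and q = 636.
Since sellers receive the price plus the subsidy, the effective supply curve becomes qs = P + 442.
Setting them equal: 852 - P = P + 442 → 410 = 2P, so P = 205 and q = 647.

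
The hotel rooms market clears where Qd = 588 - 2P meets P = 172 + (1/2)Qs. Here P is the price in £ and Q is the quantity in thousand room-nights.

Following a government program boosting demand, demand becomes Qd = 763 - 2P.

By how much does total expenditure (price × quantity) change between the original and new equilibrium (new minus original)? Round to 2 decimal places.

+29553.13

Solve the original market: 588 - 2P = 2P - 344, hence P = 233 and Q = 122.
With the change applied: demand Qd = 763 - 2P, supply Qs = 2P - 344.
New equilibrium: 763 - 2P = 2P - 344 ⇒ 1107 = 4P ⇒ P = 276.75, Q = 209.5.
Expenditure moves from 233×122 = 28426 to 276.75×209.5 = 57979.125; change = +29553.13.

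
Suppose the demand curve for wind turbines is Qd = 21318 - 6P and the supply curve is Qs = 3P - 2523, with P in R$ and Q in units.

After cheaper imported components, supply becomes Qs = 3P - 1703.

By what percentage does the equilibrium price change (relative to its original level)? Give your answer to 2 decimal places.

Before the shock: 21318 - 6P = 3P - 2523 ⇒ 23841 = 9P ⇒ P = 2649, Q = 5424.
After the shift, demand is Qd = 21318 - 6P and supply is Qs = 3P - 1703.
Setting them equal: 21318 - 6P = 3P - 1703 → 23021 = 9P, so P = 23021/9 ≈ 2557.8889 and Q = 17912/3 ≈ 5970.6667.
%ΔP = (2557.8889 − 2649) / 2649 × 100 = -3.44%.

-3.44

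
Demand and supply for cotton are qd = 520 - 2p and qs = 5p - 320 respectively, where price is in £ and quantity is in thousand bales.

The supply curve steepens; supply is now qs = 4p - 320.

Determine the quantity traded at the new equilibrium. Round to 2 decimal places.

Before the shock: 520 - 2p = 5p - 320 ⇒ 840 = 7p ⇒ p = 120, q = 280.
The shock moves the curves to qd = 520 - 2p and qs = 4p - 320.
Setting them equal: 520 - 2p = 4p - 320 → 840 = 6p, so p = 140 and q = 240.

240.00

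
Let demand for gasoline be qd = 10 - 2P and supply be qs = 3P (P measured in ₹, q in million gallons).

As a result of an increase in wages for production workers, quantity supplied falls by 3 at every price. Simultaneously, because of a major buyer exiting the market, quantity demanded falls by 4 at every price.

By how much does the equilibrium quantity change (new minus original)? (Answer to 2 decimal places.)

-3.60

Original equilibrium: 10 - 2P = 3P gives 10 = 5P, so P = 2 and q = 6.
The shock moves the curves to qd = 6 - 2P and qs = 3P - 3.
Clearing the new market: 6 - 2P = 3P - 3, so P = 1.8 and q = 2.4.
Δq = 2.4 − 6 = -3.60.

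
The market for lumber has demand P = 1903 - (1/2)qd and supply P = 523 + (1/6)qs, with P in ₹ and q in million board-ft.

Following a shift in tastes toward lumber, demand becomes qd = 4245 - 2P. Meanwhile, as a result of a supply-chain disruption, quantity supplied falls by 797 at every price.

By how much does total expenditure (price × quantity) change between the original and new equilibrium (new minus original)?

Initially, 3806 - 2P = 6P - 3138, so 6944 = 8P and P = 868, q = 2070.
With the change applied: demand qd = 4245 - 2P, supply qs = 6P - 3935.
Setting them equal: 4245 - 2P = 6P - 3935 → 8180 = 8P, so P = 1022.5 and q = 2200.
Expenditure moves from 868×2070 = 1796760 to 1022.5×2200 = 2249500; change = +452740.

+452740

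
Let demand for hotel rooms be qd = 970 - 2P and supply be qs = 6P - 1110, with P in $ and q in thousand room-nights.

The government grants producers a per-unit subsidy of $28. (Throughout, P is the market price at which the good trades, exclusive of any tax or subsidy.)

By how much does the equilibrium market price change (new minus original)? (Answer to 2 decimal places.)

-21.00

Solve the original market: 970 - 2P = 6P - 1110, hence P = 260 and q = 450.
Since sellers receive the price plus the subsidy, the effective supply curve becomes qs = 6P - 942.
Equate the new curves: 970 - 2P = 6P - 942, giving 1912 = 8P, P = 239, q = 492.
ΔP = 239 − 260 = -21.00.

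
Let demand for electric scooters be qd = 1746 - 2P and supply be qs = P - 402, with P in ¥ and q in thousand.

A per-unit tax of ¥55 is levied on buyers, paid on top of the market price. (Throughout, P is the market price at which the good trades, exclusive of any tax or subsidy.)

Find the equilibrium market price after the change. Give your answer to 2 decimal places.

679.33

Original equilibrium: 1746 - 2P = P - 402 gives 2148 = 3P, so P = 716 and q = 314.
Since buyers pay the price plus the tax, the effective demand curve becomes qd = 1636 - 2P.
New equilibrium: 1636 - 2P = P - 402 ⇒ 2038 = 3P ⇒ P = 2038/3 ≈ 679.3333, q = 832/3 ≈ 277.3333.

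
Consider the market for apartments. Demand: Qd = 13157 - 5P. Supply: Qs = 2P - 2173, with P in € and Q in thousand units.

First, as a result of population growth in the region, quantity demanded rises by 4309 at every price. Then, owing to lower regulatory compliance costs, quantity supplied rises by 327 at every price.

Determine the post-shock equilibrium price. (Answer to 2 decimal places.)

2758.86

Before the shock: 13157 - 5P = 2P - 2173 ⇒ 15330 = 7P ⇒ P = 2190, Q = 2207.
After the shift, demand is Qd = 17466 - 5P and supply is Qs = 2P - 1846.
Clearing the new market: 17466 - 5P = 2P - 1846, so P = 19312/7 ≈ 2758.8571 and Q = 25702/7 ≈ 3671.7143.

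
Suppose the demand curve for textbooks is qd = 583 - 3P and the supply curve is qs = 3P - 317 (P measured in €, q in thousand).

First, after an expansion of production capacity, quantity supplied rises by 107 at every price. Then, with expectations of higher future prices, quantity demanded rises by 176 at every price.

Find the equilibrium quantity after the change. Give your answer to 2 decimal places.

Original equilibrium: 583 - 3P = 3P - 317 gives 900 = 6P, so P = 150 and q = 133.
After the shift, demand is qd = 759 - 3P and supply is qs = 3P - 210.
Setting them equal: 759 - 3P = 3P - 210 → 969 = 6P, so P = 161.5 and q = 274.5.

274.50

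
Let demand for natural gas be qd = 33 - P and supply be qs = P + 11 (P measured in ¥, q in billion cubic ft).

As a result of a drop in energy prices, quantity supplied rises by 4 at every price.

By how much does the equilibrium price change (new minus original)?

Solve the original market: 33 - P = P + 11, hence P = 11 and q = 22.
After the shift, demand is qd = 33 - P and supply is qs = P + 15.
Setting them equal: 33 - P = P + 15 → 18 = 2P, so P = 9 and q = 24.
ΔP = 9 − 11 = -2.

-2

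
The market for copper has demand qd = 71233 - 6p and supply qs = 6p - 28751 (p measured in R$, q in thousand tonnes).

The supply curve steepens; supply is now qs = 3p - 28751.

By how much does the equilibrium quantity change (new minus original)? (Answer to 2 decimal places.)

-16664.00

Before the shock: 71233 - 6p = 6p - 28751 ⇒ 99984 = 12p ⇒ p = 8332, q = 21241.
The shock moves the curves to qd = 71233 - 6p and qs = 3p - 28751.
New equilibrium: 71233 - 6p = 3p - 28751 ⇒ 99984 = 9p ⇒ p = 33328/3 ≈ 11109.3333, q = 4577.
Δq = 4577 − 21241 = -16664.00.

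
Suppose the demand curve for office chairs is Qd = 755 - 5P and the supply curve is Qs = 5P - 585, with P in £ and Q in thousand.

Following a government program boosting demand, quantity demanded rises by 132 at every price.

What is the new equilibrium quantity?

151

Original equilibrium: 755 - 5P = 5P - 585 gives 1340 = 10P, so P = 134 and Q = 85.
The new curves are Qd = 887 - 5P (demand) and Qs = 5P - 585 (supply).
Clearing the new market: 887 - 5P = 5P - 585, so P = 147.2 and Q = 151.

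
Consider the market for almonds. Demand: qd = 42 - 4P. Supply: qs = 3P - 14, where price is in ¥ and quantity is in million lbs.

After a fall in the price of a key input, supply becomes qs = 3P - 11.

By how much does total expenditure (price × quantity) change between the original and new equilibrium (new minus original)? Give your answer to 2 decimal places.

+8.69

Original equilibrium: 42 - 4P = 3P - 14 gives 56 = 7P, so P = 8 and q = 10.
The shock moves the curves to qd = 42 - 4P and qs = 3P - 11.
Equate the new curves: 42 - 4P = 3P - 11, giving 53 = 7P, P = 53/7 ≈ 7.5714, q = 82/7 ≈ 11.7143.
Expenditure moves from 8×10 = 80 to 7.5714×11.7143 = 88.6939; change = +8.69.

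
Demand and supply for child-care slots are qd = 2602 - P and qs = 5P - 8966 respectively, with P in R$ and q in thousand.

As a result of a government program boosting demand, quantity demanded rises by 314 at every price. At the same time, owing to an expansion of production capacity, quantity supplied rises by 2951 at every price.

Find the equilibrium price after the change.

1488.5

Solve the original market: 2602 - P = 5P - 8966, hence P = 1928 and q = 674.
With the change applied: demand qd = 2916 - P, supply qs = 5P - 6015.
Clearing the new market: 2916 - P = 5P - 6015, so P = 1488.5 and q = 1427.5.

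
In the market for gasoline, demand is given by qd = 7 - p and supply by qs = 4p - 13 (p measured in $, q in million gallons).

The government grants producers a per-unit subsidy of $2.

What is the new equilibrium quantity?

4.6

Before the shock: 7 - p = 4p - 13 ⇒ 20 = 5p ⇒ p = 4, q = 3.
Since sellers receive the price plus the subsidy, the effective supply curve becomes qs = 4p - 5.
Clearing the new market: 7 - p = 4p - 5, so p = 2.4 and q = 4.6.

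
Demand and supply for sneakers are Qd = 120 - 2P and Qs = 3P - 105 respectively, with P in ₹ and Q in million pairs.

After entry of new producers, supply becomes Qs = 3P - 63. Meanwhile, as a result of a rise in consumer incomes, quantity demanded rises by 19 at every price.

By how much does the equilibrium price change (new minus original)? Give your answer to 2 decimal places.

-4.60

Original equilibrium: 120 - 2P = 3P - 105 gives 225 = 5P, so P = 45 and Q = 30.
After the shift, demand is Qd = 139 - 2P and supply is Qs = 3P - 63.
New equilibrium: 139 - 2P = 3P - 63 ⇒ 202 = 5P ⇒ P = 40.4, Q = 58.2.
ΔP = 40.4 − 45 = -4.60.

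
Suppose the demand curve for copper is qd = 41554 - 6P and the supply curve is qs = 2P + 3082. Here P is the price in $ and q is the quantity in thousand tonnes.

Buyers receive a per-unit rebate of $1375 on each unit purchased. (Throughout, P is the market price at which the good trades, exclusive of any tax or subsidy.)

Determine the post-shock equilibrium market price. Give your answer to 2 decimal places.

5840.25

Initially, 41554 - 6P = 2P + 3082, so 38472 = 8P and P = 4809, q = 12700.
Since buyers' out-of-pocket price is the market price minus the rebate, the effective demand curve becomes qd = 49804 - 6P.
New equilibrium: 49804 - 6P = 2P + 3082 ⇒ 46722 = 8P ⇒ P = 5840.25, q = 14762.5.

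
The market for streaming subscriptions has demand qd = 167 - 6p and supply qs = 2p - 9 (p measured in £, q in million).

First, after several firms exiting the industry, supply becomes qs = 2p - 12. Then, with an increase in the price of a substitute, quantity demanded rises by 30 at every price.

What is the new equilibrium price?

Initially, 167 - 6p = 2p - 9, so 176 = 8p and p = 22, q = 35.
The shock moves the curves to qd = 197 - 6p and qs = 2p - 12.
Setting them equal: 197 - 6p = 2p - 12 → 209 = 8p, so p = 26.125 and q = 40.25.

26.125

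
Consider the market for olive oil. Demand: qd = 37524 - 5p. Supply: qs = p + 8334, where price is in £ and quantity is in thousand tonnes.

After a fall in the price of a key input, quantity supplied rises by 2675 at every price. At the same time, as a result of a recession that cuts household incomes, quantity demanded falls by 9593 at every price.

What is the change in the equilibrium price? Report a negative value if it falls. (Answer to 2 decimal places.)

-2044.67

Before the shock: 37524 - 5p = p + 8334 ⇒ 29190 = 6p ⇒ p = 4865, q = 13199.
After the shift, demand is qd = 27931 - 5p and supply is qs = p + 11009.
Equate the new curves: 27931 - 5p = p + 11009, giving 16922 = 6p, p = 8461/3 ≈ 2820.3333, q = 41488/3 ≈ 13829.3333.
Δp = 2820.3333 − 4865 = -2044.67.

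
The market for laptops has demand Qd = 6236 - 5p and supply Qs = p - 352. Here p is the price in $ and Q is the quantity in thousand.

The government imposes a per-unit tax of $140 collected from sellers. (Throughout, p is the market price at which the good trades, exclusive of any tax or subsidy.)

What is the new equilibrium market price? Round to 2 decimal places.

Initially, 6236 - 5p = p - 352, so 6588 = 6p and p = 1098, Q = 746.
Since sellers keep the price net of the tax, the effective supply curve becomes Qs = p - 492.
New equilibrium: 6236 - 5p = p - 492 ⇒ 6728 = 6p ⇒ p = 3364/3 ≈ 1121.3333, Q = 1888/3 ≈ 629.3333.

1121.33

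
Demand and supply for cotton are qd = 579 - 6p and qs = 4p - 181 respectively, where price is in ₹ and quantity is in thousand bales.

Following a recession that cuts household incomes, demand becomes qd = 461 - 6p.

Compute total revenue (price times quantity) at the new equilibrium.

4866.36

Solve the original market: 579 - 6p = 4p - 181, hence p = 76 and q = 123.
After the shift, demand is qd = 461 - 6p and supply is qs = 4p - 181.
New equilibrium: 461 - 6p = 4p - 181 ⇒ 642 = 10p ⇒ p = 64.2, q = 75.8.
New expenditure = 64.2 × 75.8 = 4866.36.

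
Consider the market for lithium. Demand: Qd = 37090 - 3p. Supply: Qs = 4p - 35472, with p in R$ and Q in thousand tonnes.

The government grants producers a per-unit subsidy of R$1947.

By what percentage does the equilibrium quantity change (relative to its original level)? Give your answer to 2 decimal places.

+55.70

Initially, 37090 - 3p = 4p - 35472, so 72562 = 7p and p = 10366, Q = 5992.
Since sellers receive the price plus the subsidy, the effective supply curve becomes Qs = 4p - 27684.
Clearing the new market: 37090 - 3p = 4p - 27684, so p = 64774/7 ≈ 9253.4286 and Q = 65308/7 ≈ 9329.7143.
%ΔQ = (9329.7143 − 5992) / 5992 × 100 = +55.70%.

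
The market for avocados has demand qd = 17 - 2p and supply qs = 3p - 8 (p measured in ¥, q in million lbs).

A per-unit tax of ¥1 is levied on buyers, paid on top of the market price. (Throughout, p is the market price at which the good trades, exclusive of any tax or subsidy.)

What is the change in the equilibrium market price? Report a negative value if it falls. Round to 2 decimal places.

Before the shock: 17 - 2p = 3p - 8 ⇒ 25 = 5p ⇒ p = 5, q = 7.
Since buyers pay the price plus the tax, the effective demand curve becomes qd = 15 - 2p.
New equilibrium: 15 - 2p = 3p - 8 ⇒ 23 = 5p ⇒ p = 4.6, q = 5.8.
Δp = 4.6 − 5 = -0.40.

-0.40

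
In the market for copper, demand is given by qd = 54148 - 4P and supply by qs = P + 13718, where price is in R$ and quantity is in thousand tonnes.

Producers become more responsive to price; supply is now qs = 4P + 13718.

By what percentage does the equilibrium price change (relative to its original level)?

Before the shock: 54148 - 4P = P + 13718 ⇒ 40430 = 5P ⇒ P = 8086, q = 21804.
The shock moves the curves to qd = 54148 - 4P and qs = 4P + 13718.
Clearing the new market: 54148 - 4P = 4P + 13718, so P = 5053.75 and q = 33933.
%ΔP = (5053.75 − 8086) / 8086 × 100 = -37.5%.

-37.5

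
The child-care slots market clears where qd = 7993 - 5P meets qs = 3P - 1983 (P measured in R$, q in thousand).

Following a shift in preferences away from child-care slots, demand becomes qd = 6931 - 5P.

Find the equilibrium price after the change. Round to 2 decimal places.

1114.25

Before the shock: 7993 - 5P = 3P - 1983 ⇒ 9976 = 8P ⇒ P = 1247, q = 1758.
The shock moves the curves to qd = 6931 - 5P and qs = 3P - 1983.
New equilibrium: 6931 - 5P = 3P - 1983 ⇒ 8914 = 8P ⇒ P = 1114.25, q = 1359.75.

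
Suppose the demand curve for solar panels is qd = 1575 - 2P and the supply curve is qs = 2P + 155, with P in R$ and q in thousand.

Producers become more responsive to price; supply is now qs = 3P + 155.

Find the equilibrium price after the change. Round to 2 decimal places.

284.00

Initially, 1575 - 2P = 2P + 155, so 1420 = 4P and P = 355, q = 865.
The new curves are qd = 1575 - 2P (demand) and qs = 3P + 155 (supply).
New equilibrium: 1575 - 2P = 3P + 155 ⇒ 1420 = 5P ⇒ P = 284, q = 1007.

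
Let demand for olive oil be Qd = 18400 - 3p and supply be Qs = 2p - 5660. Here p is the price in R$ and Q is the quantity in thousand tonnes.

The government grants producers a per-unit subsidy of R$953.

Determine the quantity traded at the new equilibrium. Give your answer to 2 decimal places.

Original equilibrium: 18400 - 3p = 2p - 5660 gives 24060 = 5p, so p = 4812 and Q = 3964.
Since sellers receive the price plus the subsidy, the effective supply curve becomes Qs = 2p - 3754.
Equate the new curves: 18400 - 3p = 2p - 3754, giving 22154 = 5p, p = 4430.8, Q = 5107.6.

5107.60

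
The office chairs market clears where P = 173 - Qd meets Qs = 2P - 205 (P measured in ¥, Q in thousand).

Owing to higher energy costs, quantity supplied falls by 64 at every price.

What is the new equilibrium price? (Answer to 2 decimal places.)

Before the shock: 173 - P = 2P - 205 ⇒ 378 = 3P ⇒ P = 126, Q = 47.
With the change applied: demand Qd = 173 - P, supply Qs = 2P - 269.
Equate the new curves: 173 - P = 2P - 269, giving 442 = 3P, P = 442/3 ≈ 147.3333, Q = 77/3 ≈ 25.6667.

147.33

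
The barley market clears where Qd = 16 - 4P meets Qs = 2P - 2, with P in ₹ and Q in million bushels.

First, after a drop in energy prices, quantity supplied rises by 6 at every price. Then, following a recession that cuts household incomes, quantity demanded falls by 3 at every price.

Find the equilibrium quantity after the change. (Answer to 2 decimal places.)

Before the shock: 16 - 4P = 2P - 2 ⇒ 18 = 6P ⇒ P = 3, Q = 4.
The shock moves the curves to Qd = 13 - 4P and Qs = 2P + 4.
Clearing the new market: 13 - 4P = 2P + 4, so P = 1.5 and Q = 7.

7.00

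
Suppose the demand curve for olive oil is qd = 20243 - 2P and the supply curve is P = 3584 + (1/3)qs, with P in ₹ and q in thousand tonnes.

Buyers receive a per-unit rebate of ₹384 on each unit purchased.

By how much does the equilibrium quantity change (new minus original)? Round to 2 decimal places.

Initially, 20243 - 2P = 3P - 10752, so 30995 = 5P and P = 6199, q = 7845.
Since buyers' out-of-pocket price is the market price minus the rebate, the effective demand curve becomes qd = 21011 - 2P.
New equilibrium: 21011 - 2P = 3P - 10752 ⇒ 31763 = 5P ⇒ P = 6352.6, q = 8305.8.
Δq = 8305.8 − 7845 = +460.80.

+460.80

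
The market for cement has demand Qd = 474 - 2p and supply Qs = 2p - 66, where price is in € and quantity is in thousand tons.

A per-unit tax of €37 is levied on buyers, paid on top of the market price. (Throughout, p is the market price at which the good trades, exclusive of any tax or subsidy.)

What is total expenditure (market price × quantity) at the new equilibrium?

19455.5

Initially, 474 - 2p = 2p - 66, so 540 = 4p and p = 135, Q = 204.
Since buyers pay the price plus the tax, the effective demand curve becomes Qd = 400 - 2p.
New equilibrium: 400 - 2p = 2p - 66 ⇒ 466 = 4p ⇒ p = 116.5, Q = 167.
New expenditure = 116.5 × 167 = 19455.5.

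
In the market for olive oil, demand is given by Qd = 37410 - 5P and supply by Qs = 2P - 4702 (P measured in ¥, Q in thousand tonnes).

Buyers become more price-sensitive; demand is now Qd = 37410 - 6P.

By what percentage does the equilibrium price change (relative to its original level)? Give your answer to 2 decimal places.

-12.50

Solve the original market: 37410 - 5P = 2P - 4702, hence P = 6016 and Q = 7330.
With the change applied: demand Qd = 37410 - 6P, supply Qs = 2P - 4702.
Setting them equal: 37410 - 6P = 2P - 4702 → 42112 = 8P, so P = 5264 and Q = 5826.
%ΔP = (5264 − 6016) / 6016 × 100 = -12.50%.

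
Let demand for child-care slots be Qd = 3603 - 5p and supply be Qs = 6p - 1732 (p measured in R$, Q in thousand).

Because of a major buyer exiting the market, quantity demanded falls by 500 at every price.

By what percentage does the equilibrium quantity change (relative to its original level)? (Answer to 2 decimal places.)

-23.15

Initially, 3603 - 5p = 6p - 1732, so 5335 = 11p and p = 485, Q = 1178.
The shock moves the curves to Qd = 3103 - 5p and Qs = 6p - 1732.
Setting them equal: 3103 - 5p = 6p - 1732 → 4835 = 11p, so p = 4835/11 ≈ 439.5455 and Q = 9958/11 ≈ 905.2727.
%ΔQ = (905.2727 − 1178) / 1178 × 100 = -23.15%.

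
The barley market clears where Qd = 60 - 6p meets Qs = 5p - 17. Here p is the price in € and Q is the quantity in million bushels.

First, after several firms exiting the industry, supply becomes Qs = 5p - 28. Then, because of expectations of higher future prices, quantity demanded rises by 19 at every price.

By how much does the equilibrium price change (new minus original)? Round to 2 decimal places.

Original equilibrium: 60 - 6p = 5p - 17 gives 77 = 11p, so p = 7 and Q = 18.
The new curves are Qd = 79 - 6p (demand) and Qs = 5p - 28 (supply).
New equilibrium: 79 - 6p = 5p - 28 ⇒ 107 = 11p ⇒ p = 107/11 ≈ 9.7273, Q = 227/11 ≈ 20.6364.
Δp = 9.7273 − 7 = +2.73.

+2.73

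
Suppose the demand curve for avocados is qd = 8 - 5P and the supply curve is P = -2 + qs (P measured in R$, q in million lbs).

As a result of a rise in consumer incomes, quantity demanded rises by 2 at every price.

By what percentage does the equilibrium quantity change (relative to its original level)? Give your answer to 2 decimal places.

Solve the original market: 8 - 5P = P + 2, hence P = 1 and q = 3.
The shock moves the curves to qd = 10 - 5P and qs = P + 2.
Equate the new curves: 10 - 5P = P + 2, giving 8 = 6P, P = 4/3 ≈ 1.3333, q = 10/3 ≈ 3.3333.
%Δq = (3.3333 − 3) / 3 × 100 = +11.11%.

+11.11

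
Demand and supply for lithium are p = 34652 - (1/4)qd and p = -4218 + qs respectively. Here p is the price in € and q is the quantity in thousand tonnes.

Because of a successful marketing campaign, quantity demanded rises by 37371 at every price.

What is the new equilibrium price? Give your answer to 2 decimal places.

Solve the original market: 138608 - 4p = p + 4218, hence p = 26878 and q = 31096.
With the change applied: demand qd = 175979 - 4p, supply qs = p + 4218.
Equate the new curves: 175979 - 4p = p + 4218, giving 171761 = 5p, p = 34352.2, q = 38570.2.

34352.20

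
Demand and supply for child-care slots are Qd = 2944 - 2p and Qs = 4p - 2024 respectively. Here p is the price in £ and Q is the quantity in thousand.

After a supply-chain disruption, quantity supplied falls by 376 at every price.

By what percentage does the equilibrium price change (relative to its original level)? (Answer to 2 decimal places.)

Initially, 2944 - 2p = 4p - 2024, so 4968 = 6p and p = 828, Q = 1288.
The new curves are Qd = 2944 - 2p (demand) and Qs = 4p - 2400 (supply).
Setting them equal: 2944 - 2p = 4p - 2400 → 5344 = 6p, so p = 2672/3 ≈ 890.6667 and Q = 3488/3 ≈ 1162.6667.
%Δp = (890.6667 − 828) / 828 × 100 = +7.57%.

+7.57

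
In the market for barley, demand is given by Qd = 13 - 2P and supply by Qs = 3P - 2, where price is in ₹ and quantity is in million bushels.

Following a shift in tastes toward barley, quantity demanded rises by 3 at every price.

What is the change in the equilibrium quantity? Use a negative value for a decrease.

+1.8

Original equilibrium: 13 - 2P = 3P - 2 gives 15 = 5P, so P = 3 and Q = 7.
With the change applied: demand Qd = 16 - 2P, supply Qs = 3P - 2.
Clearing the new market: 16 - 2P = 3P - 2, so P = 3.6 and Q = 8.8.
ΔQ = 8.8 − 7 = +1.8.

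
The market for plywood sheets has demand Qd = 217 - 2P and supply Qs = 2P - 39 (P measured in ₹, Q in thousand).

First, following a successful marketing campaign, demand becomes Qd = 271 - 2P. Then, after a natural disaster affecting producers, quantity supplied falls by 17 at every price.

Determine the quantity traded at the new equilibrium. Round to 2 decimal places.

Solve the original market: 217 - 2P = 2P - 39, hence P = 64 and Q = 89.
The shock moves the curves to Qd = 271 - 2P and Qs = 2P - 56.
Clearing the new market: 271 - 2P = 2P - 56, so P = 81.75 and Q = 107.5.

107.50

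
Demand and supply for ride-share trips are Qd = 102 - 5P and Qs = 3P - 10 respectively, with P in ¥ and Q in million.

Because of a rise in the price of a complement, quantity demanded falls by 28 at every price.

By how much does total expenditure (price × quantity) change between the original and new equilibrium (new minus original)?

-222.25

Initially, 102 - 5P = 3P - 10, so 112 = 8P and P = 14, Q = 32.
The shock moves the curves to Qd = 74 - 5P and Qs = 3P - 10.
Equate the new curves: 74 - 5P = 3P - 10, giving 84 = 8P, P = 10.5, Q = 21.5.
Expenditure moves from 14×32 = 448 to 10.5×21.5 = 225.75; change = -222.25.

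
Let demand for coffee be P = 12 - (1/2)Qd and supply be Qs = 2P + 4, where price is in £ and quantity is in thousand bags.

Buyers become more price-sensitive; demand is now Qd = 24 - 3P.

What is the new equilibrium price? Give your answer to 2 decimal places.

Before the shock: 24 - 2P = 2P + 4 ⇒ 20 = 4P ⇒ P = 5, Q = 14.
After the shift, demand is Qd = 24 - 3P and supply is Qs = 2P + 4.
New equilibrium: 24 - 3P = 2P + 4 ⇒ 20 = 5P ⇒ P = 4, Q = 12.

4.00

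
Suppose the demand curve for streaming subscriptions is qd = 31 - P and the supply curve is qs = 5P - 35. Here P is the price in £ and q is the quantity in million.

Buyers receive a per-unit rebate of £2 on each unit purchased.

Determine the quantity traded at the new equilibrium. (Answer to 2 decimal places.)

Initially, 31 - P = 5P - 35, so 66 = 6P and P = 11, q = 20.
Since buyers' out-of-pocket price is the market price minus the rebate, the effective demand curve becomes qd = 33 - P.
Equate the new curves: 33 - P = 5P - 35, giving 68 = 6P, P = 34/3 ≈ 11.3333, q = 65/3 ≈ 21.6667.

21.67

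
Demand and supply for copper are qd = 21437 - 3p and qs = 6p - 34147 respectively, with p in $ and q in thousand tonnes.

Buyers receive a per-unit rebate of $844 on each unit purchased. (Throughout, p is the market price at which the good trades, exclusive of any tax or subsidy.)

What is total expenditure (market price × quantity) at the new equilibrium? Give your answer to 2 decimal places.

Before the shock: 21437 - 3p = 6p - 34147 ⇒ 55584 = 9p ⇒ p = 6176, q = 2909.
Since buyers' out-of-pocket price is the market price minus the rebate, the effective demand curve becomes qd = 23969 - 3p.
Setting them equal: 23969 - 3p = 6p - 34147 → 58116 = 9p, so p = 19372/3 ≈ 6457.3333 and q = 4597.
New expenditure = 6457.3333 × 4597 = 29684361.33.

29684361.33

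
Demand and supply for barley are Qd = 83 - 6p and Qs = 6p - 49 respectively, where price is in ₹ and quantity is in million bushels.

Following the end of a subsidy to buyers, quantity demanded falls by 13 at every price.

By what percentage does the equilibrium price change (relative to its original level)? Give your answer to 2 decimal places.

Initially, 83 - 6p = 6p - 49, so 132 = 12p and p = 11, Q = 17.
With the change applied: demand Qd = 70 - 6p, supply Qs = 6p - 49.
Equate the new curves: 70 - 6p = 6p - 49, giving 119 = 12p, p = 119/12 ≈ 9.9167, Q = 10.5.
%Δp = (9.9167 − 11) / 11 × 100 = -9.85%.

-9.85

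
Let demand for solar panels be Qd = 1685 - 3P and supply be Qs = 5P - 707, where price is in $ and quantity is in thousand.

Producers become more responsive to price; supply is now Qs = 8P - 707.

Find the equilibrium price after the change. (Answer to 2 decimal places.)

217.45

Initially, 1685 - 3P = 5P - 707, so 2392 = 8P and P = 299, Q = 788.
The new curves are Qd = 1685 - 3P (demand) and Qs = 8P - 707 (supply).
Clearing the new market: 1685 - 3P = 8P - 707, so P = 2392/11 ≈ 217.4545 and Q = 11359/11 ≈ 1032.6364.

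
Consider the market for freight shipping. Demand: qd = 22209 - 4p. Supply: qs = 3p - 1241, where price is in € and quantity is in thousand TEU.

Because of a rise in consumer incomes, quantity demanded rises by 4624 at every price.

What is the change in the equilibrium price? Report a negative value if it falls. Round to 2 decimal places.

Before the shock: 22209 - 4p = 3p - 1241 ⇒ 23450 = 7p ⇒ p = 3350, q = 8809.
After the shift, demand is qd = 26833 - 4p and supply is qs = 3p - 1241.
Setting them equal: 26833 - 4p = 3p - 1241 → 28074 = 7p, so p = 28074/7 ≈ 4010.5714 and q = 75535/7 ≈ 10790.7143.
Δp = 4010.5714 − 3350 = +660.57.

+660.57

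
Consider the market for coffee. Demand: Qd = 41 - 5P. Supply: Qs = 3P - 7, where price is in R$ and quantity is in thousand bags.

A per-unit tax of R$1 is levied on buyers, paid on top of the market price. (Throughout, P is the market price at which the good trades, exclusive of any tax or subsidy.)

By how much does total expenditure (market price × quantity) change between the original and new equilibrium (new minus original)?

Solve the original market: 41 - 5P = 3P - 7, hence P = 6 and Q = 11.
Since buyers pay the price plus the tax, the effective demand curve becomes Qd = 36 - 5P.
Clearing the new market: 36 - 5P = 3P - 7, so P = 5.375 and Q = 9.125.
Expenditure moves from 6×11 = 66 to 5.375×9.125 = 49.046875; change = -16.953125.

-16.953125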